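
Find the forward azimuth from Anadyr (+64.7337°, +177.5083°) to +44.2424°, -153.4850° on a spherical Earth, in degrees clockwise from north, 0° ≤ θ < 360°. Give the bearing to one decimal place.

Δλ = -153.4850 − 177.5083 = -330.9933°; wrapped into (−180°, 180°]: 29.0067°.
θ = atan2( sin Δλ · cos φ₂ , cos φ₁ · sin φ₂ − sin φ₁ · cos φ₂ · cos Δλ )
  = atan2(0.34739, -0.26880) = 127.732° → normalised to [0°, 360°): 127.732°.

127.7°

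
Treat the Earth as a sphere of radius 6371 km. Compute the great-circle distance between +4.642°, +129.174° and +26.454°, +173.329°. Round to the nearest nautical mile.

Δλ = 173.329 − 129.174 = 44.155°.
Δφ = 26.454 − 4.642 = 21.812°.
a = sin²(Δφ/2) + cos φ₁ · cos φ₂ · sin²(Δλ/2) = 0.161860.
c = 2·atan2(√a, √(1−a)) = 0.82810 rad → d = 6371·c ≈ 5275.80 km ≈ 2848.70 nmi.

2849 nmi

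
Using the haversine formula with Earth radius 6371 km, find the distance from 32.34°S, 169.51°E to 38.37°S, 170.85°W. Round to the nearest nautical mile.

1025 nmi

Δλ = -170.85 − 169.51 = -340.36°; wrapped into (−180°, 180°]: 19.64°.
Δφ = -38.37 − -32.34 = -6.03°.
a = sin²(Δφ/2) + cos φ₁ · cos φ₂ · sin²(Δλ/2) = 0.022035.
c = 2·atan2(√a, √(1−a)) = 0.29798 rad → d = 6371·c ≈ 1898.46 km ≈ 1025.09 nmi.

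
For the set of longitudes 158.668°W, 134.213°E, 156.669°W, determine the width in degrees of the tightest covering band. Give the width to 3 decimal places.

69.118°

Sort the longitudes: -158.668°, -156.669°, +134.213°.
Eastward gaps between consecutive values (wrapping around): 1.999°, 290.882°, 67.119°.
Largest gap = 290.882° ⇒ minimal covering band is its complement: 360° − 290.882° = 69.118°.
Band runs from +134.213° eastward to -156.669°, crossing the antimeridian.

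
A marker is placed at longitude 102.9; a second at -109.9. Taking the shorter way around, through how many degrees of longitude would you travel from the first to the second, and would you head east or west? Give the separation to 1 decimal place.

147.2° east

Raw difference: -109.9 − 102.9 = -212.8°.
Normalise into (−180°, 180°]: -212.8° + 360° = 147.2°.
Positive ⇒ the second point lies to the east; separation 147.2°.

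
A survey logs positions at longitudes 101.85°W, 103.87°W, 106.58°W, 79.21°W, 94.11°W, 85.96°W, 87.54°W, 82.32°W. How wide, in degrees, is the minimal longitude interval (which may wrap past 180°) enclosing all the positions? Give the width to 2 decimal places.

Sort the longitudes: -106.58°, -103.87°, -101.85°, -94.11°, -87.54°, -85.96°, -82.32°, -79.21°.
Eastward gaps between consecutive values (wrapping around): 2.71°, 2.02°, 7.74°, 6.57°, 1.58°, 3.64°, 3.11°, 332.63°.
Largest gap = 332.63° ⇒ minimal covering band is its complement: 360° − 332.63° = 27.37°.
Band runs from -106.58° eastward to -79.21°.

27.37°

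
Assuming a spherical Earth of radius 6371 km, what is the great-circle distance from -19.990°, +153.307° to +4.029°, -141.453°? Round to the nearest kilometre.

Δλ = -141.453 − 153.307 = -294.760°; wrapped into (−180°, 180°]: 65.240°.
Δφ = 4.029 − -19.990 = 24.019°.
a = sin²(Δφ/2) + cos φ₁ · cos φ₂ · sin²(Δλ/2) = 0.315703.
c = 2·atan2(√a, √(1−a)) = 1.19330 rad → d = 6371·c ≈ 7602.52 km.

7603 km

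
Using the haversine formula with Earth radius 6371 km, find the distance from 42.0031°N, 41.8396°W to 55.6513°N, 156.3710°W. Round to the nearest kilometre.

Δλ = -156.3710 − -41.8396 = -114.5314°.
Δφ = 55.6513 − 42.0031 = 13.6482°.
a = sin²(Δφ/2) + cos φ₁ · cos φ₂ · sin²(Δλ/2) = 0.310801.
c = 2·atan2(√a, √(1−a)) = 1.18273 rad → d = 6371·c ≈ 7535.19 km.

7535 km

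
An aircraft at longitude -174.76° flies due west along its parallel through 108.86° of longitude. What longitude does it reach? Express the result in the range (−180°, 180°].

Start at -174.76°; shift −108.86° → -283.62°.
-283.62° lies outside (−180°, 180°]; add 360° → +76.38°.

+76.38°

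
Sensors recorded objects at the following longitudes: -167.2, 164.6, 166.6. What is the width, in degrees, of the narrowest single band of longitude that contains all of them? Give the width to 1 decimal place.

Sort the longitudes: -167.2°, +164.6°, +166.6°.
Eastward gaps between consecutive values (wrapping around): 331.8°, 2.0°, 26.2°.
Largest gap = 331.8° ⇒ minimal covering band is its complement: 360° − 331.8° = 28.2°.
Band runs from +164.6° eastward to -167.2°, crossing the antimeridian.

28.2°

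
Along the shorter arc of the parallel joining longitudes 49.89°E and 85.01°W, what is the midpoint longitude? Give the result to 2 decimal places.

17.56°W

Signed shortest Δλ from +49.89° to -85.01° is -134.90°.
Midpoint longitude = +49.89° + (-134.90°)/2 = +49.89° − 67.45° = -17.56°.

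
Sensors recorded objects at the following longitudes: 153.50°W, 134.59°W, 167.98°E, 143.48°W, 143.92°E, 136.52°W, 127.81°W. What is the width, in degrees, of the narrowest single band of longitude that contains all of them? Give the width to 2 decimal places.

Sort the longitudes: -153.50°, -143.48°, -136.52°, -134.59°, -127.81°, +143.92°, +167.98°.
Eastward gaps between consecutive values (wrapping around): 10.02°, 6.96°, 1.93°, 6.78°, 271.73°, 24.06°, 38.52°.
Largest gap = 271.73° ⇒ minimal covering band is its complement: 360° − 271.73° = 88.27°.
Band runs from +143.92° eastward to -127.81°, crossing the antimeridian.

88.27°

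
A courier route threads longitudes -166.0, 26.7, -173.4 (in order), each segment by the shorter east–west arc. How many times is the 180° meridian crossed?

2

Leg 1: -166.0° → +26.7°, shortest Δλ = -167.3° (west) — crosses 180°.
Leg 2: +26.7° → -173.4°, shortest Δλ = 159.9° (east) — crosses 180°.
Total crossings: 2.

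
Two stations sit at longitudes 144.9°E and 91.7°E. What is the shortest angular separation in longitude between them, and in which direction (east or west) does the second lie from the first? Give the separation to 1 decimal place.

53.2° west

Raw difference: 91.7 − 144.9 = -53.2°.
Normalise into (−180°, 180°]: -53.2° stays -53.2°.
Negative ⇒ the second point lies to the west; separation 53.2°.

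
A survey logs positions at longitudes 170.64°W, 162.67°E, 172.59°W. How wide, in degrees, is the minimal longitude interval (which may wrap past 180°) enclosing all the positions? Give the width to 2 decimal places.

26.69°

Sort the longitudes: -172.59°, -170.64°, +162.67°.
Eastward gaps between consecutive values (wrapping around): 1.95°, 333.31°, 24.74°.
Largest gap = 333.31° ⇒ minimal covering band is its complement: 360° − 333.31° = 26.69°.
Band runs from +162.67° eastward to -170.64°, crossing the antimeridian.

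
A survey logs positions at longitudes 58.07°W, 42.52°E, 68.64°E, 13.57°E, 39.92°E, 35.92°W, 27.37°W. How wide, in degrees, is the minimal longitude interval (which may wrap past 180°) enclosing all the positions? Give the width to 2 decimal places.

126.71°

Sort the longitudes: -58.07°, -35.92°, -27.37°, +13.57°, +39.92°, +42.52°, +68.64°.
Eastward gaps between consecutive values (wrapping around): 22.15°, 8.55°, 40.94°, 26.35°, 2.60°, 26.12°, 233.29°.
Largest gap = 233.29° ⇒ minimal covering band is its complement: 360° − 233.29° = 126.71°.
Band runs from -58.07° eastward to +68.64°.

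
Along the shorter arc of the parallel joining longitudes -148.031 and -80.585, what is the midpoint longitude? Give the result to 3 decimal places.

Signed shortest Δλ from -148.031° to -80.585° is +67.446°.
Midpoint longitude = -148.031° + (+67.446°)/2 = -148.031° + 33.723° = -114.308°.

-114.308°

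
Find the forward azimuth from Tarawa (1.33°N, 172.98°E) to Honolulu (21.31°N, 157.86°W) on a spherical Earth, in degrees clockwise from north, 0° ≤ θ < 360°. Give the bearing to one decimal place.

Δλ = -157.86 − 172.98 = -330.84°; wrapped into (−180°, 180°]: 29.16°.
θ = atan2( sin Δλ · cos φ₂ , cos φ₁ · sin φ₂ − sin φ₁ · cos φ₂ · cos Δλ )
  = atan2(0.45394, 0.34443) = 52.810° → normalised to [0°, 360°): 52.810°.

52.8°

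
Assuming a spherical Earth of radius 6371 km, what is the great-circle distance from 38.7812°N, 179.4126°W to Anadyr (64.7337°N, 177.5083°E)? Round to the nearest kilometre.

2893 km

Δλ = 177.5083 − -179.4126 = 356.9209°; wrapped into (−180°, 180°]: -3.0791°.
Δφ = 64.7337 − 38.7812 = 25.9525°.
a = sin²(Δφ/2) + cos φ₁ · cos φ₂ · sin²(Δλ/2) = 0.050662.
c = 2·atan2(√a, √(1−a)) = 0.45405 rad → d = 6371·c ≈ 2892.77 km.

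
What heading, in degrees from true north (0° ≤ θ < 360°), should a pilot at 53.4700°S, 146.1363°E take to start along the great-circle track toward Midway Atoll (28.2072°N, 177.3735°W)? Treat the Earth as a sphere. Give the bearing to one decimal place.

31.6°

Δλ = -177.3735 − 146.1363 = -323.5098°; wrapped into (−180°, 180°]: 36.4902°.
θ = atan2( sin Δλ · cos φ₂ , cos φ₁ · sin φ₂ − sin φ₁ · cos φ₂ · cos Δλ )
  = atan2(0.52406, 0.85065) = 31.636° → normalised to [0°, 360°): 31.636°.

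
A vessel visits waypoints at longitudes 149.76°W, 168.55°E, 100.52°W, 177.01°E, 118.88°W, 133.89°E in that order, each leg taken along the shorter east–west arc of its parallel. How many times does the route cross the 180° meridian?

Leg 1: -149.76° → +168.55°, shortest Δλ = -41.69° (west) — crosses 180°.
Leg 2: +168.55° → -100.52°, shortest Δλ = 90.93° (east) — crosses 180°.
Leg 3: -100.52° → +177.01°, shortest Δλ = -82.47° (west) — crosses 180°.
Leg 4: +177.01° → -118.88°, shortest Δλ = 64.11° (east) — crosses 180°.
Leg 5: -118.88° → +133.89°, shortest Δλ = -107.23° (west) — crosses 180°.
Total crossings: 5.

5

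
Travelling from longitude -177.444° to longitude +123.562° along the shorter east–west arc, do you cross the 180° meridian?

Naïve |123.562 − -177.444| = 301.006° > 180°, so the shorter arc goes the other way round — across 180°.
Signed shortest Δλ = ((123.562 − -177.444 + 180) mod 360) − 180 = -58.994°.
Going west by 58.994° from -177.444° passes through 180° before reaching +123.562°.

Yes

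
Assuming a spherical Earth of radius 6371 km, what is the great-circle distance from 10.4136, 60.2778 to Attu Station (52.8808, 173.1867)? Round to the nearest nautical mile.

5703 nmi

Δλ = 173.1867 − 60.2778 = 112.9089°.
Δφ = 52.8808 − 10.4136 = 42.4672°.
a = sin²(Δφ/2) + cos φ₁ · cos φ₂ · sin²(Δλ/2) = 0.543457.
c = 2·atan2(√a, √(1−a)) = 1.65782 rad → d = 6371·c ≈ 10561.98 km ≈ 5703.01 nmi.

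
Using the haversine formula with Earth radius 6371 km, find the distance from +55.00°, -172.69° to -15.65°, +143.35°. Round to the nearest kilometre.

Δλ = 143.35 − -172.69 = 316.04°; wrapped into (−180°, 180°]: -43.96°.
Δφ = -15.65 − 55.00 = -70.65°.
a = sin²(Δφ/2) + cos φ₁ · cos φ₂ · sin²(Δλ/2) = 0.411703.
c = 2·atan2(√a, √(1−a)) = 1.39327 rad → d = 6371·c ≈ 8876.53 km.

8877 km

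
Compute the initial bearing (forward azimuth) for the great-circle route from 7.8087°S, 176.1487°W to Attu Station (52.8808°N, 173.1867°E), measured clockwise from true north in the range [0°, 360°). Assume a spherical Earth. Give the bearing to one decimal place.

352.7°

Δλ = 173.1867 − -176.1487 = 349.3354°; wrapped into (−180°, 180°]: -10.6646°.
θ = atan2( sin Δλ · cos φ₂ , cos φ₁ · sin φ₂ − sin φ₁ · cos φ₂ · cos Δλ )
  = atan2(-0.11168, 0.87056) = -7.310° → normalised to [0°, 360°): 352.690°.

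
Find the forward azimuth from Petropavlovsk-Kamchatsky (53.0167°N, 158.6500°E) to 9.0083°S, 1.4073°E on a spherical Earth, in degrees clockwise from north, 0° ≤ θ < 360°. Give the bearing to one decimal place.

328.9°

Δλ = 1.4073 − 158.6500 = -157.2427°.
θ = atan2( sin Δλ · cos φ₂ , cos φ₁ · sin φ₂ − sin φ₁ · cos φ₂ · cos Δλ )
  = atan2(-0.38206, 0.63334) = -31.100° → normalised to [0°, 360°): 328.900°.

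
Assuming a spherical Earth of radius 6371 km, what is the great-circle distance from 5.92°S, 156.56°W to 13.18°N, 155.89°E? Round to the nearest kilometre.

5664 km

Δλ = 155.89 − -156.56 = 312.45°; wrapped into (−180°, 180°]: -47.55°.
Δφ = 13.18 − -5.92 = 19.10°.
a = sin²(Δφ/2) + cos φ₁ · cos φ₂ · sin²(Δλ/2) = 0.184927.
c = 2·atan2(√a, √(1−a)) = 0.88906 rad → d = 6371·c ≈ 5664.17 km.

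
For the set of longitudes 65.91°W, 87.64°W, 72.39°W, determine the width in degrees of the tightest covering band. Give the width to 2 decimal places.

21.73°

Sort the longitudes: -87.64°, -72.39°, -65.91°.
Eastward gaps between consecutive values (wrapping around): 15.25°, 6.48°, 338.27°.
Largest gap = 338.27° ⇒ minimal covering band is its complement: 360° − 338.27° = 21.73°.
Band runs from -87.64° eastward to -65.91°.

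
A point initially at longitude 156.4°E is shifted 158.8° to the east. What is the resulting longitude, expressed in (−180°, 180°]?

Start at +156.4°; shift +158.8° → +315.2°.
+315.2° lies outside (−180°, 180°]; subtract 360° → -44.8°.

44.8°W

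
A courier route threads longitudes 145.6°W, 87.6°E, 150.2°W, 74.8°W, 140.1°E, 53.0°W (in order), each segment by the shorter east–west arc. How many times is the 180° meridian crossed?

4

Leg 1: -145.6° → +87.6°, shortest Δλ = -126.8° (west) — crosses 180°.
Leg 2: +87.6° → -150.2°, shortest Δλ = 122.2° (east) — crosses 180°.
Leg 3: -150.2° → -74.8°, shortest Δλ = 75.4° (east) — does not cross 180°.
Leg 4: -74.8° → +140.1°, shortest Δλ = -145.1° (west) — crosses 180°.
Leg 5: +140.1° → -53.0°, shortest Δλ = 166.9° (east) — crosses 180°.
Total crossings: 4.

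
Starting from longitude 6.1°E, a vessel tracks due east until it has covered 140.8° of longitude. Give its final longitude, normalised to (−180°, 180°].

Start at +6.1°; shift +140.8° → +146.9°.
+146.9° already lies in (−180°, 180°].

146.9°E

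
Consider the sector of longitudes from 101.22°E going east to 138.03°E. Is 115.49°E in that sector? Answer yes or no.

Yes

Band width going east from +101.22° to +138.03°: ((138.03 − 101.22) mod 360) = 36.81°.
Offset of +115.49° east of the west edge: ((115.49 − 101.22) mod 360) = 14.27°.
14.27° ≤ 36.81° ⇒ inside.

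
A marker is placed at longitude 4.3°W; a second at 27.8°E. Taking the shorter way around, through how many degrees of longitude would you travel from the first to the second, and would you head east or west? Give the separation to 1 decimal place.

Raw difference: 27.8 − -4.3 = 32.1°.
Normalise into (−180°, 180°]: 32.1° stays 32.1°.
Positive ⇒ the second point lies to the east; separation 32.1°.

32.1° east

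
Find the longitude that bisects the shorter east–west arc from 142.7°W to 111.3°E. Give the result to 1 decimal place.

Signed shortest Δλ from -142.7° to +111.3° is -106.0°.
Midpoint longitude = -142.7° + (-106.0°)/2 = -142.7° − 53.0° = -195.7°.
Normalise into (−180°, 180°]: +164.3°.
(The naïve average (-142.7 + +111.3)/2 = -15.7° is on the wrong side of the globe.)

164.3°E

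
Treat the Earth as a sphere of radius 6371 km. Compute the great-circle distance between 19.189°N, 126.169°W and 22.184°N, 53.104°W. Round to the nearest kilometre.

Δλ = -53.104 − -126.169 = 73.065°.
Δφ = 22.184 − 19.189 = 2.995°.
a = sin²(Δφ/2) + cos φ₁ · cos φ₂ · sin²(Δλ/2) = 0.310578.
c = 2·atan2(√a, √(1−a)) = 1.18225 rad → d = 6371·c ≈ 7532.11 km.

7532 km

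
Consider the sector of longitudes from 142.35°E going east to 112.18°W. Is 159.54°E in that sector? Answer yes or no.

Band width going east from +142.35° to -112.18°: ((-112.18 − 142.35) mod 360) = 105.47°.
Offset of +159.54° east of the west edge: ((159.54 − 142.35) mod 360) = 17.19°.
17.19° ≤ 105.47° ⇒ inside.

Yes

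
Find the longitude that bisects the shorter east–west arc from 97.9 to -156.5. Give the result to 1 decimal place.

+150.7°

Signed shortest Δλ from +97.9° to -156.5° is +105.6°.
Midpoint longitude = +97.9° + (+105.6°)/2 = +97.9° + 52.8° = +150.7°.
(The naïve average (+97.9 + -156.5)/2 = -29.3° is on the wrong side of the globe.)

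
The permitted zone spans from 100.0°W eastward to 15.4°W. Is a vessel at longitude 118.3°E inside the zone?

No

Band width going east from -100.0° to -15.4°: ((-15.4 − -100.0) mod 360) = 84.6°.
Offset of +118.3° east of the west edge: ((118.3 − -100.0) mod 360) = 218.3°.
218.3° > 84.6° ⇒ outside.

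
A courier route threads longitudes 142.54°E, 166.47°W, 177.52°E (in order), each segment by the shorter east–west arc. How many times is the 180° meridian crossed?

2

Leg 1: +142.54° → -166.47°, shortest Δλ = 50.99° (east) — crosses 180°.
Leg 2: -166.47° → +177.52°, shortest Δλ = -16.01° (west) — crosses 180°.
Total crossings: 2.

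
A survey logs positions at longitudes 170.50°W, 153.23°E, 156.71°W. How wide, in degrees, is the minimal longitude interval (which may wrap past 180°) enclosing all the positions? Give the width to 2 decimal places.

Sort the longitudes: -170.50°, -156.71°, +153.23°.
Eastward gaps between consecutive values (wrapping around): 13.79°, 309.94°, 36.27°.
Largest gap = 309.94° ⇒ minimal covering band is its complement: 360° − 309.94° = 50.06°.
Band runs from +153.23° eastward to -156.71°, crossing the antimeridian.

50.06°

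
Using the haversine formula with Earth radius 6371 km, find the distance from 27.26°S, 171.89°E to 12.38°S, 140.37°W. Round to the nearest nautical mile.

Δλ = -140.37 − 171.89 = -312.26°; wrapped into (−180°, 180°]: 47.74°.
Δφ = -12.38 − -27.26 = 14.88°.
a = sin²(Δφ/2) + cos φ₁ · cos φ₂ · sin²(Δλ/2) = 0.158948.
c = 2·atan2(√a, √(1−a)) = 0.82016 rad → d = 6371·c ≈ 5225.23 km ≈ 2821.40 nmi.

2821 nmi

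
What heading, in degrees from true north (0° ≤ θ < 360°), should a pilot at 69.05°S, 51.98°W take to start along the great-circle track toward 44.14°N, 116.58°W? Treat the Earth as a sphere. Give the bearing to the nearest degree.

Δλ = -116.58 − -51.98 = -64.60°.
θ = atan2( sin Δλ · cos φ₂ , cos φ₁ · sin φ₂ − sin φ₁ · cos φ₂ · cos Δλ )
  = atan2(-0.64827, 0.53648) = -50.390° → normalised to [0°, 360°): 309.610°.

310°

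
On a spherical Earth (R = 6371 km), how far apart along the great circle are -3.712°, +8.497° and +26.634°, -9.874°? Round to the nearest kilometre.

Δλ = -9.874 − 8.497 = -18.371°.
Δφ = 26.634 − -3.712 = 30.346°.
a = sin²(Δφ/2) + cos φ₁ · cos φ₂ · sin²(Δλ/2) = 0.091235.
c = 2·atan2(√a, √(1−a)) = 0.61369 rad → d = 6371·c ≈ 3909.81 km.

3910 km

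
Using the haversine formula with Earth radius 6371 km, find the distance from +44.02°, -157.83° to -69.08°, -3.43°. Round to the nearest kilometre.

16871 km

Δλ = -3.43 − -157.83 = 154.40°.
Δφ = -69.08 − 44.02 = -113.10°.
a = sin²(Δφ/2) + cos φ₁ · cos φ₂ · sin²(Δλ/2) = 0.940329.
c = 2·atan2(√a, √(1−a)) = 2.64805 rad → d = 6371·c ≈ 16870.71 km.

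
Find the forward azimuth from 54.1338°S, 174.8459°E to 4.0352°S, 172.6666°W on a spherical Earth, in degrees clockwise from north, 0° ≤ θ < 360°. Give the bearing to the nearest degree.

Δλ = -172.6666 − 174.8459 = -347.5125°; wrapped into (−180°, 180°]: 12.4875°.
θ = atan2( sin Δλ · cos φ₂ , cos φ₁ · sin φ₂ − sin φ₁ · cos φ₂ · cos Δλ )
  = atan2(0.21569, 0.74803) = 16.085° → normalised to [0°, 360°): 16.085°.

16°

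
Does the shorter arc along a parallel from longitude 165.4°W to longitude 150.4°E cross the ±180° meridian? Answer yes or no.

Yes

Naïve |150.4 − -165.4| = 315.8° > 180°, so the shorter arc goes the other way round — across 180°.
Signed shortest Δλ = ((150.4 − -165.4 + 180) mod 360) − 180 = -44.2°.
Going west by 44.2° from -165.4° passes through 180° before reaching +150.4°.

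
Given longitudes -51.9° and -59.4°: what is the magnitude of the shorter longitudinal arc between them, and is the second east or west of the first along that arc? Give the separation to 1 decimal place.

Raw difference: -59.4 − -51.9 = -7.5°.
Normalise into (−180°, 180°]: -7.5° stays -7.5°.
Negative ⇒ the second point lies to the west; separation 7.5°.

7.5° west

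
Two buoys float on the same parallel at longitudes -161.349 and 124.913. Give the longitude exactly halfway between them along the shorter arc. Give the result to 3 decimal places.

+161.782°

Signed shortest Δλ from -161.349° to +124.913° is -73.738°.
Midpoint longitude = -161.349° + (-73.738°)/2 = -161.349° − 36.869° = -198.218°.
Normalise into (−180°, 180°]: +161.782°.
(The naïve average (-161.349 + +124.913)/2 = -18.218° is on the wrong side of the globe.)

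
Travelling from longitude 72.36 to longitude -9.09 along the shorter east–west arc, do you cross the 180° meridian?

Signed shortest Δλ = ((-9.09 − 72.36 + 180) mod 360) − 180 = -81.45°.
Going west by 81.45° from +72.36° reaches -9.09° without touching 180°.

No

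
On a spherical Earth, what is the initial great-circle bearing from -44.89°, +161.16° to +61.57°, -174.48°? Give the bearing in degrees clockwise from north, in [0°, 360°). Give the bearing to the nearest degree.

12°

Δλ = -174.48 − 161.16 = -335.64°; wrapped into (−180°, 180°]: 24.36°.
θ = atan2( sin Δλ · cos φ₂ , cos φ₁ · sin φ₂ − sin φ₁ · cos φ₂ · cos Δλ )
  = atan2(0.19637, 0.92910) = 11.934° → normalised to [0°, 360°): 11.934°.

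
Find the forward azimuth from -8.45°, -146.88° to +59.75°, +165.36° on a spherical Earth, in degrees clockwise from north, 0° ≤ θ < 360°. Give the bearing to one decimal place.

337.6°

Δλ = 165.36 − -146.88 = 312.24°; wrapped into (−180°, 180°]: -47.76°.
θ = atan2( sin Δλ · cos φ₂ , cos φ₁ · sin φ₂ − sin φ₁ · cos φ₂ · cos Δλ )
  = atan2(-0.37296, 0.90422) = -22.415° → normalised to [0°, 360°): 337.585°.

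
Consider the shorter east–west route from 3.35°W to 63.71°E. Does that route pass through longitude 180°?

No

Signed shortest Δλ = ((63.71 − -3.35 + 180) mod 360) − 180 = 67.06°.
Going east by 67.06° from -3.35° reaches +63.71° without touching 180°.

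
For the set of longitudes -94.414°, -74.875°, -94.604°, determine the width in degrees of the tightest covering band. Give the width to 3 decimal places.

Sort the longitudes: -94.604°, -94.414°, -74.875°.
Eastward gaps between consecutive values (wrapping around): 0.190°, 19.539°, 340.271°.
Largest gap = 340.271° ⇒ minimal covering band is its complement: 360° − 340.271° = 19.729°.
Band runs from -94.604° eastward to -74.875°.

19.729°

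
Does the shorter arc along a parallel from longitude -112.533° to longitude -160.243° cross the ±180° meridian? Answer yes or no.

No

Signed shortest Δλ = ((-160.243 − -112.533 + 180) mod 360) − 180 = -47.71°.
Going west by 47.71° from -112.533° reaches -160.243° without touching 180°.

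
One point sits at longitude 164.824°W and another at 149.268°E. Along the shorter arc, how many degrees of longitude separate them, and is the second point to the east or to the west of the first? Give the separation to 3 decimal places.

45.908° west

Raw difference: 149.268 − -164.824 = 314.092°.
Normalise into (−180°, 180°]: 314.092° − 360° = -45.908°.
Negative ⇒ the second point lies to the west; separation 45.908°.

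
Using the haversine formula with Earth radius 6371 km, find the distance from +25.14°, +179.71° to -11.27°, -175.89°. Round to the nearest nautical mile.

Δλ = -175.89 − 179.71 = -355.60°; wrapped into (−180°, 180°]: 4.40°.
Δφ = -11.27 − 25.14 = -36.41°.
a = sin²(Δφ/2) + cos φ₁ · cos φ₂ · sin²(Δλ/2) = 0.098913.
c = 2·atan2(√a, √(1−a)) = 0.63987 rad → d = 6371·c ≈ 4076.61 km ≈ 2201.19 nmi.

2201 nmi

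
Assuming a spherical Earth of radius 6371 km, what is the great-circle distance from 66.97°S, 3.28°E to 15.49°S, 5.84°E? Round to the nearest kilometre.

Δλ = 5.84 − 3.28 = 2.56°.
Δφ = -15.49 − -66.97 = 51.48°.
a = sin²(Δφ/2) + cos φ₁ · cos φ₂ · sin²(Δλ/2) = 0.188794.
c = 2·atan2(√a, √(1−a)) = 0.89898 rad → d = 6371·c ≈ 5727.38 km.

5727 km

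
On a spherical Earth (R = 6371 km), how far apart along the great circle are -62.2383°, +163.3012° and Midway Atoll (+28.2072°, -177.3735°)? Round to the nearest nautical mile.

Δλ = -177.3735 − 163.3012 = -340.6747°; wrapped into (−180°, 180°]: 19.3253°.
Δφ = 28.2072 − -62.2383 = 90.4455°.
a = sin²(Δφ/2) + cos φ₁ · cos φ₂ · sin²(Δλ/2) = 0.515452.
c = 2·atan2(√a, √(1−a)) = 1.60171 rad → d = 6371·c ≈ 10204.46 km ≈ 5509.97 nmi.

5510 nmi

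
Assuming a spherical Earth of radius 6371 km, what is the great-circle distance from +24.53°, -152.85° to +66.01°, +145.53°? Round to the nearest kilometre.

Δλ = 145.53 − -152.85 = 298.38°; wrapped into (−180°, 180°]: -61.62°.
Δφ = 66.01 − 24.53 = 41.48°.
a = sin²(Δφ/2) + cos φ₁ · cos φ₂ · sin²(Δλ/2) = 0.222442.
c = 2·atan2(√a, √(1−a)) = 0.98229 rad → d = 6371·c ≈ 6258.19 km.

6258 km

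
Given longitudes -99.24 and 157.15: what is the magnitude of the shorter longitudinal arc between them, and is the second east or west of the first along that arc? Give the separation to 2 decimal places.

103.61° west

Raw difference: 157.15 − -99.24 = 256.39°.
Normalise into (−180°, 180°]: 256.39° − 360° = -103.61°.
Negative ⇒ the second point lies to the west; separation 103.61°.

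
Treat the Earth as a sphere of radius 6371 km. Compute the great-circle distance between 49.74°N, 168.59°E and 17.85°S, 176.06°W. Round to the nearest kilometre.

7666 km

Δλ = -176.06 − 168.59 = -344.65°; wrapped into (−180°, 180°]: 15.35°.
Δφ = -17.85 − 49.74 = -67.59°.
a = sin²(Δφ/2) + cos φ₁ · cos φ₂ · sin²(Δλ/2) = 0.320356.
c = 2·atan2(√a, √(1−a)) = 1.20329 rad → d = 6371·c ≈ 7666.17 km.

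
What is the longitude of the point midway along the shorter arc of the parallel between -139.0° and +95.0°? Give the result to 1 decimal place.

Signed shortest Δλ from -139.0° to +95.0° is -126.0°.
Midpoint longitude = -139.0° + (-126.0°)/2 = -139.0° − 63.0° = -202.0°.
Normalise into (−180°, 180°]: +158.0°.
(The naïve average (-139.0 + +95.0)/2 = -22.0° is on the wrong side of the globe.)

+158.0°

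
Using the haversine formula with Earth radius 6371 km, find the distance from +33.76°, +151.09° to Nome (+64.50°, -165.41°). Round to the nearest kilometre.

4496 km

Δλ = -165.41 − 151.09 = -316.50°; wrapped into (−180°, 180°]: 43.50°.
Δφ = 64.50 − 33.76 = 30.74°.
a = sin²(Δφ/2) + cos φ₁ · cos φ₂ · sin²(Δλ/2) = 0.119399.
c = 2·atan2(√a, √(1−a)) = 0.70563 rad → d = 6371·c ≈ 4495.57 km.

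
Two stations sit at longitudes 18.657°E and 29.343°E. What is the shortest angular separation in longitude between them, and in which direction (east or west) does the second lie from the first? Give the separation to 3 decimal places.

Raw difference: 29.343 − 18.657 = 10.686°.
Normalise into (−180°, 180°]: 10.686° stays 10.686°.
Positive ⇒ the second point lies to the east; separation 10.686°.

10.686° east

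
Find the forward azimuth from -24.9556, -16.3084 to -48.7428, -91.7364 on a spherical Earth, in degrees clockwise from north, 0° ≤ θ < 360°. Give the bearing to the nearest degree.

Δλ = -91.7364 − -16.3084 = -75.4280°.
θ = atan2( sin Δλ · cos φ₂ , cos φ₁ · sin φ₂ − sin φ₁ · cos φ₂ · cos Δλ )
  = atan2(-0.63823, -0.61157) = -133.778° → normalised to [0°, 360°): 226.222°.

226°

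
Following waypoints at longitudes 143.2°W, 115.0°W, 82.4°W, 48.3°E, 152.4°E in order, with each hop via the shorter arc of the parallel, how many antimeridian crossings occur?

0

Leg 1: -143.2° → -115.0°, shortest Δλ = 28.2° (east) — does not cross 180°.
Leg 2: -115.0° → -82.4°, shortest Δλ = 32.6° (east) — does not cross 180°.
Leg 3: -82.4° → +48.3°, shortest Δλ = 130.7° (east) — does not cross 180°.
Leg 4: +48.3° → +152.4°, shortest Δλ = 104.1° (east) — does not cross 180°.
Total crossings: 0.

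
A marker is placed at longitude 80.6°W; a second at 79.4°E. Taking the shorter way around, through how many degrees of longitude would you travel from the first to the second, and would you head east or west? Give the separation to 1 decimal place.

Raw difference: 79.4 − -80.6 = 160.0°.
Normalise into (−180°, 180°]: 160.0° stays 160.0°.
Positive ⇒ the second point lies to the east; separation 160.0°.

160.0° east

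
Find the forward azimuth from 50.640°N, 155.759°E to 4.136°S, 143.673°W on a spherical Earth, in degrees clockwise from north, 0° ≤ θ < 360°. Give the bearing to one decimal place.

116.1°

Δλ = -143.673 − 155.759 = -299.432°; wrapped into (−180°, 180°]: 60.568°.
θ = atan2( sin Δλ · cos φ₂ , cos φ₁ · sin φ₂ − sin φ₁ · cos φ₂ · cos Δλ )
  = atan2(0.86867, -0.42468) = 116.053° → normalised to [0°, 360°): 116.053°.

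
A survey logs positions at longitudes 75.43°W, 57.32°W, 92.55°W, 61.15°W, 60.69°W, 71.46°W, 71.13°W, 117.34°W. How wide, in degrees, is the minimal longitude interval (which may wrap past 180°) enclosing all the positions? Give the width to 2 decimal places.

60.02°

Sort the longitudes: -117.34°, -92.55°, -75.43°, -71.46°, -71.13°, -61.15°, -60.69°, -57.32°.
Eastward gaps between consecutive values (wrapping around): 24.79°, 17.12°, 3.97°, 0.33°, 9.98°, 0.46°, 3.37°, 299.98°.
Largest gap = 299.98° ⇒ minimal covering band is its complement: 360° − 299.98° = 60.02°.
Band runs from -117.34° eastward to -57.32°.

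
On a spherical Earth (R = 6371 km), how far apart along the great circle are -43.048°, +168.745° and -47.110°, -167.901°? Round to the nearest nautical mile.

Δλ = -167.901 − 168.745 = -336.646°; wrapped into (−180°, 180°]: 23.354°.
Δφ = -47.110 − -43.048 = -4.062°.
a = sin²(Δφ/2) + cos φ₁ · cos φ₂ · sin²(Δλ/2) = 0.021630.
c = 2·atan2(√a, √(1−a)) = 0.29521 rad → d = 6371·c ≈ 1880.80 km ≈ 1015.55 nmi.

1016 nmi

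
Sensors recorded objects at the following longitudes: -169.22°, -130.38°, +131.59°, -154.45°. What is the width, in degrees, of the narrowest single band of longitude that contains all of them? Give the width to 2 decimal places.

98.03°

Sort the longitudes: -169.22°, -154.45°, -130.38°, +131.59°.
Eastward gaps between consecutive values (wrapping around): 14.77°, 24.07°, 261.97°, 59.19°.
Largest gap = 261.97° ⇒ minimal covering band is its complement: 360° − 261.97° = 98.03°.
Band runs from +131.59° eastward to -130.38°, crossing the antimeridian.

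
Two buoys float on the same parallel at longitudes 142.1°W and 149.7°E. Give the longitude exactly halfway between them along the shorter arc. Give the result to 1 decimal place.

Signed shortest Δλ from -142.1° to +149.7° is -68.2°.
Midpoint longitude = -142.1° + (-68.2°)/2 = -142.1° − 34.1° = -176.2°.
(The naïve average (-142.1 + +149.7)/2 = 3.8° is on the wrong side of the globe.)

176.2°W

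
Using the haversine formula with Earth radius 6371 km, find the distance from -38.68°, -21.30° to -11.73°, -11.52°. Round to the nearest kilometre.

Δλ = -11.52 − -21.30 = 9.78°.
Δφ = -11.73 − -38.68 = 26.95°.
a = sin²(Δφ/2) + cos φ₁ · cos φ₂ · sin²(Δλ/2) = 0.059853.
c = 2·atan2(√a, √(1−a)) = 0.49431 rad → d = 6371·c ≈ 3149.28 km.

3149 km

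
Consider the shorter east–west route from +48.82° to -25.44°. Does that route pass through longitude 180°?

Signed shortest Δλ = ((-25.44 − 48.82 + 180) mod 360) − 180 = -74.26°.
Going west by 74.26° from +48.82° reaches -25.44° without touching 180°.

No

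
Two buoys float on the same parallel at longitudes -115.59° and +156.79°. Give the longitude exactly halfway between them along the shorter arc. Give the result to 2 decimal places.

-159.40°

Signed shortest Δλ from -115.59° to +156.79° is -87.62°.
Midpoint longitude = -115.59° + (-87.62°)/2 = -115.59° − 43.81° = -159.40°.
(The naïve average (-115.59 + +156.79)/2 = 20.6° is on the wrong side of the globe.)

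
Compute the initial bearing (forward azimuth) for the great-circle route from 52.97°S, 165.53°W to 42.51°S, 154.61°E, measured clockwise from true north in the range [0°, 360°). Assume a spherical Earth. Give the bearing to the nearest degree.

Δλ = 154.61 − -165.53 = 320.14°; wrapped into (−180°, 180°]: -39.86°.
θ = atan2( sin Δλ · cos φ₂ , cos φ₁ · sin φ₂ − sin φ₁ · cos φ₂ · cos Δλ )
  = atan2(-0.47246, 0.04479) = -84.584° → normalised to [0°, 360°): 275.416°.

275°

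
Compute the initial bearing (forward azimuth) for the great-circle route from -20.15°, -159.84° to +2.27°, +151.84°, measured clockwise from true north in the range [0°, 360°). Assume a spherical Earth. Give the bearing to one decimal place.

289.6°

Δλ = 151.84 − -159.84 = 311.68°; wrapped into (−180°, 180°]: -48.32°.
θ = atan2( sin Δλ · cos φ₂ , cos φ₁ · sin φ₂ − sin φ₁ · cos φ₂ · cos Δλ )
  = atan2(-0.74628, 0.26607) = -70.377° → normalised to [0°, 360°): 289.623°.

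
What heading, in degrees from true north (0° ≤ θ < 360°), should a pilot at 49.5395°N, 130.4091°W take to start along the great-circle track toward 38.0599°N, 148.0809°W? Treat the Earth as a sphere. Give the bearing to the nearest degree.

234°

Δλ = -148.0809 − -130.4091 = -17.6718°.
θ = atan2( sin Δλ · cos φ₂ , cos φ₁ · sin φ₂ − sin φ₁ · cos φ₂ · cos Δλ )
  = atan2(-0.23902, -0.17075) = -125.541° → normalised to [0°, 360°): 234.459°.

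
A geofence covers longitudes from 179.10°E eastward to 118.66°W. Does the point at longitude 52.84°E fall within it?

No

Band width going east from +179.10° to -118.66°: ((-118.66 − 179.10) mod 360) = 62.24°.
Offset of +52.84° east of the west edge: ((52.84 − 179.10) mod 360) = 233.74°.
233.74° > 62.24° ⇒ outside.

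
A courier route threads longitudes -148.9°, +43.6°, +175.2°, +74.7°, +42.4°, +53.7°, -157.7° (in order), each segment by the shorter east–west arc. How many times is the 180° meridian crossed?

2

Leg 1: -148.9° → +43.6°, shortest Δλ = -167.5° (west) — crosses 180°.
Leg 2: +43.6° → +175.2°, shortest Δλ = 131.6° (east) — does not cross 180°.
Leg 3: +175.2° → +74.7°, shortest Δλ = -100.5° (west) — does not cross 180°.
Leg 4: +74.7° → +42.4°, shortest Δλ = -32.3° (west) — does not cross 180°.
Leg 5: +42.4° → +53.7°, shortest Δλ = 11.3° (east) — does not cross 180°.
Leg 6: +53.7° → -157.7°, shortest Δλ = 148.6° (east) — crosses 180°.
Total crossings: 2.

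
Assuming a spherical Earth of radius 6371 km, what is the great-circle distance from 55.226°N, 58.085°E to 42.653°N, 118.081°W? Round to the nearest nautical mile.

Δλ = -118.081 − 58.085 = -176.166°.
Δφ = 42.653 − 55.226 = -12.573°.
a = sin²(Δφ/2) + cos φ₁ · cos φ₂ · sin²(Δλ/2) = 0.430990.
c = 2·atan2(√a, √(1−a)) = 1.43233 rad → d = 6371·c ≈ 9125.40 km ≈ 4927.32 nmi.

4927 nmi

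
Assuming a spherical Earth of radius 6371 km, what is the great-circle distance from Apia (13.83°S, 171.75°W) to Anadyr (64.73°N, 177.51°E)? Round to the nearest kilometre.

8783 km

Δλ = 177.51 − -171.75 = 349.26°; wrapped into (−180°, 180°]: -10.74°.
Δφ = 64.73 − -13.83 = 78.56°.
a = sin²(Δφ/2) + cos φ₁ · cos φ₂ · sin²(Δλ/2) = 0.404460.
c = 2·atan2(√a, √(1−a)) = 1.37853 rad → d = 6371·c ≈ 8782.64 km.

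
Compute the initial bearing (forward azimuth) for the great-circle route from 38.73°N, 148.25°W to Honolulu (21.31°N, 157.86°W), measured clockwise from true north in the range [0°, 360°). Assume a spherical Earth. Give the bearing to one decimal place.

208.1°

Δλ = -157.86 − -148.25 = -9.61°.
θ = atan2( sin Δλ · cos φ₂ , cos φ₁ · sin φ₂ − sin φ₁ · cos φ₂ · cos Δλ )
  = atan2(-0.15553, -0.29119) = -151.893° → normalised to [0°, 360°): 208.107°.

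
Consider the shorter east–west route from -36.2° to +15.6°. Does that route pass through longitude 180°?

Signed shortest Δλ = ((15.6 − -36.2 + 180) mod 360) − 180 = 51.8°.
Going east by 51.8° from -36.2° reaches +15.6° without touching 180°.

No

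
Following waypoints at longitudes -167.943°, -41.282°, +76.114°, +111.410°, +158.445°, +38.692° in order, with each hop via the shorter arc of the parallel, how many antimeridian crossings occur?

0

Leg 1: -167.943° → -41.282°, shortest Δλ = 126.661° (east) — does not cross 180°.
Leg 2: -41.282° → +76.114°, shortest Δλ = 117.396° (east) — does not cross 180°.
Leg 3: +76.114° → +111.410°, shortest Δλ = 35.296° (east) — does not cross 180°.
Leg 4: +111.410° → +158.445°, shortest Δλ = 47.035° (east) — does not cross 180°.
Leg 5: +158.445° → +38.692°, shortest Δλ = -119.753° (west) — does not cross 180°.
Total crossings: 0.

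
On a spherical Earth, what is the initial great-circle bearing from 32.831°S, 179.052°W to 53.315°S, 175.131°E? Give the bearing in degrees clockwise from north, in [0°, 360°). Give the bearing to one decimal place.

189.8°

Δλ = 175.131 − -179.052 = 354.183°; wrapped into (−180°, 180°]: -5.817°.
θ = atan2( sin Δλ · cos φ₂ , cos φ₁ · sin φ₂ − sin φ₁ · cos φ₂ · cos Δλ )
  = atan2(-0.06055, -0.35161) = -170.229° → normalised to [0°, 360°): 189.771°.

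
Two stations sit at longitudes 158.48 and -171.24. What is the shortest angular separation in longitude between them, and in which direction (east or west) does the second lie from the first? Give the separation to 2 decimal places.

30.28° east

Raw difference: -171.24 − 158.48 = -329.72°.
Normalise into (−180°, 180°]: -329.72° + 360° = 30.28°.
Positive ⇒ the second point lies to the east; separation 30.28°.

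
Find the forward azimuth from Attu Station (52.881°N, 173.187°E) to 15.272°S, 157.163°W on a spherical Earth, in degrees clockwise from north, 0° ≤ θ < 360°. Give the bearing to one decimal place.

150.0°

Δλ = -157.163 − 173.187 = -330.350°; wrapped into (−180°, 180°]: 29.650°.
θ = atan2( sin Δλ · cos φ₂ , cos φ₁ · sin φ₂ − sin φ₁ · cos φ₂ · cos Δλ )
  = atan2(0.47723, -0.82746) = 150.026° → normalised to [0°, 360°): 150.026°.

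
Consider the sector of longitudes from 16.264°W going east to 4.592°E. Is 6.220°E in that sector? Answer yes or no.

No

Band width going east from -16.264° to +4.592°: ((4.592 − -16.264) mod 360) = 20.856°.
Offset of +6.220° east of the west edge: ((6.220 − -16.264) mod 360) = 22.484°.
22.484° > 20.856° ⇒ outside.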